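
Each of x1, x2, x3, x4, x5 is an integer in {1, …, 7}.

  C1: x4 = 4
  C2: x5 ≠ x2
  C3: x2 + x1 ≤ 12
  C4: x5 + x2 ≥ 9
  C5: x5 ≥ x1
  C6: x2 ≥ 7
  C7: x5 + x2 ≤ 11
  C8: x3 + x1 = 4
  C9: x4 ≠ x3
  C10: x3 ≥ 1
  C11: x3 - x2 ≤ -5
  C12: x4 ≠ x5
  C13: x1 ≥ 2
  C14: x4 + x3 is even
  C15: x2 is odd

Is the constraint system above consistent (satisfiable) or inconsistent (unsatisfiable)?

Take x1 = 2, x2 = 7, x3 = 2, x4 = 4, x5 = 2. Then constraint 3: x2 + x1 = 9; constraint 4: x5 + x2 = 9; constraint 7: x5 + x2 = 9, and every other listed constraint is also met.

Satisfiable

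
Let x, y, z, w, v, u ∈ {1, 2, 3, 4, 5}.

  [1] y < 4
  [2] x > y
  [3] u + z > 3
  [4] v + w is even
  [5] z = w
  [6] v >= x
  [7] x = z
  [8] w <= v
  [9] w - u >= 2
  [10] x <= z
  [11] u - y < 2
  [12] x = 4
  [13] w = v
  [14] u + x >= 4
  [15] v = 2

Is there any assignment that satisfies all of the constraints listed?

Unsatisfiable

Constraint 12 fixes x = 4 and constraint 15 fixes v = 2. Constraints 5, 7, and 13 give x = z = w = v, so x = v. But 4 ≠ 2 — contradiction.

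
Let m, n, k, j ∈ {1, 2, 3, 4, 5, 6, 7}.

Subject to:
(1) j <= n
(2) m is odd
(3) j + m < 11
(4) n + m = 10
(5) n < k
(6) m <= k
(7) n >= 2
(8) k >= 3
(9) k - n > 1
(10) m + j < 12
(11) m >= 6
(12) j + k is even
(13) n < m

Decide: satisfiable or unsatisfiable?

Try m = 7, n = 3, k = 7, j = 3.
Check constraint 3: j + m = 10; constraint 4: n + m = 10; constraint 9: k - n = 4. The remaining constraints are straightforward to verify.

Satisfiable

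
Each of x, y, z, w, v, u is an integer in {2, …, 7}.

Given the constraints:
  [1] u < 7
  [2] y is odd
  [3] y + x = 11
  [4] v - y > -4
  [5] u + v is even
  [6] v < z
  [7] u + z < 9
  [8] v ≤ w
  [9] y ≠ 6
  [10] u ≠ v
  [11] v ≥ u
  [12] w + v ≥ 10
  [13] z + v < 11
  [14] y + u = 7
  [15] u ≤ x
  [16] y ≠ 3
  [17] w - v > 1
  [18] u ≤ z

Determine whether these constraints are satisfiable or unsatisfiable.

Setting (x, y, z, w, v, u) = (6, 5, 6, 6, 4, 2) satisfies everything: constraint 3: y + x = 11; constraint 4: v - y = -1; constraint 7: u + z = 8, and the others follow.

Satisfiable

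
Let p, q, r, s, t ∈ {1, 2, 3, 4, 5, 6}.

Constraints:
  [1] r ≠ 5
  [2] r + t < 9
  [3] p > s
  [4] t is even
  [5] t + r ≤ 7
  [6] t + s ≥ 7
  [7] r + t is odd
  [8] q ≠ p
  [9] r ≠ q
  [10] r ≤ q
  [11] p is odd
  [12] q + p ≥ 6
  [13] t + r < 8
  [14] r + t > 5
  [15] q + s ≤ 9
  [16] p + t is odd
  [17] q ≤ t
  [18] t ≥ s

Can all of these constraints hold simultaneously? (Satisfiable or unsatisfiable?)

Try p = 3, q = 5, r = 1, s = 1, t = 6.
Check constraint 2: r + t = 7; constraint 5: t + r = 7; constraint 6: t + s = 7. The remaining constraints are straightforward to verify.

Satisfiable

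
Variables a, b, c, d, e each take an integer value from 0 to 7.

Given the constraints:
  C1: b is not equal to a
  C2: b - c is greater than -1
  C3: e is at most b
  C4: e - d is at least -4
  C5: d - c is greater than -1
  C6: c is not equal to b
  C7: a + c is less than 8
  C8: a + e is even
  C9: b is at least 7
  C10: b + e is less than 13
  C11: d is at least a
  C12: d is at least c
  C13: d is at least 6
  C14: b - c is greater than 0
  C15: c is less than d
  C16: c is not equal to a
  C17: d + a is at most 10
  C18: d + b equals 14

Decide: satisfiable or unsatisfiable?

Setting (a, b, c, d, e) = (1, 7, 5, 7, 5) satisfies everything: constraint 2: b - c = 2; constraint 4: e - d = -2, and the others follow.

Satisfiable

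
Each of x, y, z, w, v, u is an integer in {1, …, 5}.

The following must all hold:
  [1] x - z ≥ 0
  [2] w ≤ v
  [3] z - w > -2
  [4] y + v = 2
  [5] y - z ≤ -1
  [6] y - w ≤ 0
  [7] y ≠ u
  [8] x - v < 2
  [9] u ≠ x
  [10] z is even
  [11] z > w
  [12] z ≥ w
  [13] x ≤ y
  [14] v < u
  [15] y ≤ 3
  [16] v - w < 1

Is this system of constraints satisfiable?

Constraints 1, 6, 11, and 13 give x ≤ y, y ≤ w, w < z, z ≤ x. Chaining: x ≤ y ≤ w < z ≤ x, which forces x < x — impossible.

Unsatisfiable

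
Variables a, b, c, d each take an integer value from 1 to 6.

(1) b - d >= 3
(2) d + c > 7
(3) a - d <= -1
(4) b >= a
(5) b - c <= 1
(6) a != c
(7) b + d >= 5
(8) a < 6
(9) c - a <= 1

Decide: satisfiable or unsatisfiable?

Unsatisfiable

Constraints 1, 3, 5, and 9 give d − a ≥ 1, a − c ≥ -1, c − b ≥ -1, b − d ≥ 3.
Adding all 4 inequalities: the left sides telescope to 0, and the right sides sum to 1 + (-1) + (-1) + 3 = 2. So 0 ≥ 2, which is false.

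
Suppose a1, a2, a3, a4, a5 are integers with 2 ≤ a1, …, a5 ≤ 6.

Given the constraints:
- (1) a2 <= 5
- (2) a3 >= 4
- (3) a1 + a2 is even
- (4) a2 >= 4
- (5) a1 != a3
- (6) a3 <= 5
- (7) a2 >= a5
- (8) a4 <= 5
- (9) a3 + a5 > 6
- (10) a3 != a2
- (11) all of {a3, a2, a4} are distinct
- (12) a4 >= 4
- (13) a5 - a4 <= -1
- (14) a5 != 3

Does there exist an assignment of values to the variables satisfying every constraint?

Unsatisfiable

Constraints 1, 2, 4, 6, 8, and 12 confine each of a3, a2, a4 to the 2 values {4, 5}.
Constraint 11 requires all 3 of them to be distinct, but only 2 values are available — impossible by the pigeonhole principle.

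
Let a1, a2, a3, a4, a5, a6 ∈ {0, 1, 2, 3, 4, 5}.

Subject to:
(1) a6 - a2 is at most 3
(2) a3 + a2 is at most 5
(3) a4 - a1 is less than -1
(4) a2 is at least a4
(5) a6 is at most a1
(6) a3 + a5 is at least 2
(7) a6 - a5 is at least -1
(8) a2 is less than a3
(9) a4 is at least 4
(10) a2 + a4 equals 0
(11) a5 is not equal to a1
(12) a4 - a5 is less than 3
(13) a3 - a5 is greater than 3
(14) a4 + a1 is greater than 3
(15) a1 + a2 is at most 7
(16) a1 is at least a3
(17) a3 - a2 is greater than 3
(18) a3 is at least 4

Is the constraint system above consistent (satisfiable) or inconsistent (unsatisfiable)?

Unsatisfiable

From constraints 16 and 18: a1 ≥ a3 ≥ 4. From constraints 4 and 9: a2 ≥ a4 ≥ 4. Hence a1 + a2 ≥ 8. But constraint 15 requires a1 + a2 ≤ 7, and 7 < 8. Contradiction.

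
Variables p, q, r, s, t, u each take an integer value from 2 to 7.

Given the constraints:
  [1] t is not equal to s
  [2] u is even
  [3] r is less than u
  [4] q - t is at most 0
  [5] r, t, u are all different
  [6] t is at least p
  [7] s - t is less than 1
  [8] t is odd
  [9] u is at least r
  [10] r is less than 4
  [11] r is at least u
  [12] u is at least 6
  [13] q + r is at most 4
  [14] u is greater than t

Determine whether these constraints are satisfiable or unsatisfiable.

From constraints 11 and 12: r ≥ u and u ≥ 6, so r ≥ 6. From constraint 10: r ≤ 3. But 3 < 6, so no value of r works.

Unsatisfiable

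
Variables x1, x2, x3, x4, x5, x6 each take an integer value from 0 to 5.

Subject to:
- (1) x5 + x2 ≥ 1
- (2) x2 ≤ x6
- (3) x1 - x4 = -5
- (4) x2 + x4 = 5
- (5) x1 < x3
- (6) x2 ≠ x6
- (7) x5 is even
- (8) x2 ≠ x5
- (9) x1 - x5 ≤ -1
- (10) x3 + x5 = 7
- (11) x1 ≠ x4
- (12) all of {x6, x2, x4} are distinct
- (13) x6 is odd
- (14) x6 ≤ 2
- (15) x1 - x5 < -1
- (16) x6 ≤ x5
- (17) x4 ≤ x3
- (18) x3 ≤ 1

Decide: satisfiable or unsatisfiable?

From constraints 2 and 14: x2 ≤ x6 ≤ 2. From constraints 17 and 18: x4 ≤ x3 ≤ 1. Hence x2 + x4 ≤ 3. But constraint 4 requires x2 + x4 = 5, and 5 > 3. Contradiction.

Unsatisfiable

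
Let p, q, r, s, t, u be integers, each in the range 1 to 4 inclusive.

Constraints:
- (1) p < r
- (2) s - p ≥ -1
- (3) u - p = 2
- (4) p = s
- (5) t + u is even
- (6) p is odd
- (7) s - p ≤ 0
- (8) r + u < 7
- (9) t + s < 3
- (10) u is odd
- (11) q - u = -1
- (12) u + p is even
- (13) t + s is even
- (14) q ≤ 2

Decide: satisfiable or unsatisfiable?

The assignment p = 1, q = 2, r = 2, s = 1, t = 1, u = 3 works:
  constraint 2 holds since s - p = 0.
  constraint 3 holds since u - p = 2.
The rest check out directly.

Satisfiable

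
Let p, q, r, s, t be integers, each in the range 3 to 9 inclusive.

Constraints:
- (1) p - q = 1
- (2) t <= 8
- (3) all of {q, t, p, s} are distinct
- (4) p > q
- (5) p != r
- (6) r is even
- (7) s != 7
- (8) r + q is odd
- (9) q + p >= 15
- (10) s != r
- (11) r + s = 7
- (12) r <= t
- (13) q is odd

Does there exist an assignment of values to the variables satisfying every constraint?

Setting (p, q, r, s, t) = (8, 7, 4, 3, 4) satisfies everything: constraint 1: p - q = 1; constraint 9: q + p = 15, and the others follow.

Satisfiable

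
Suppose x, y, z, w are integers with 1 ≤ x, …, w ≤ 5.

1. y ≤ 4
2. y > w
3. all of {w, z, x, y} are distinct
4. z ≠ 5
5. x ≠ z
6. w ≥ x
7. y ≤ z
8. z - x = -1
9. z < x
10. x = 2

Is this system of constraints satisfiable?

Unsatisfiable

Constraints 2, 6, 7, and 9 give z < x, x ≤ w, w < y, y ≤ z. Chaining: z < x ≤ w < y ≤ z, which forces z < z — impossible.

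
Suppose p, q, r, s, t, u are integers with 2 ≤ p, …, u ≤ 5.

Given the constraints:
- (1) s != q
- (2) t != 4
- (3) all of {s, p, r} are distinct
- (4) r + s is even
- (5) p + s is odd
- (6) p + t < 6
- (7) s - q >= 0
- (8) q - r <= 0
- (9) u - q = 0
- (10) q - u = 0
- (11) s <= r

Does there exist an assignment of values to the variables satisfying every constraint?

Try p = 2, q = 2, r = 5, s = 3, t = 2, u = 2.
Check constraint 6: p + t = 4; constraint 7: s - q = 1. The remaining constraints are straightforward to verify.

Satisfiable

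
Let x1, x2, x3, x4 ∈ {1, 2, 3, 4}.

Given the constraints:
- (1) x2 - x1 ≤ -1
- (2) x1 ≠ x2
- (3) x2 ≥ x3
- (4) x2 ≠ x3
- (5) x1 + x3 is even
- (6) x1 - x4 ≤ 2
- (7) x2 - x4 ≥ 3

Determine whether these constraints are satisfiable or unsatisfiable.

Unsatisfiable

Constraints 1, 6, and 7 give x4 − x1 ≥ -2, x1 − x2 ≥ 1, x2 − x4 ≥ 3.
Adding all 3 inequalities: the left sides telescope to 0, and the right sides sum to (-2) + 1 + 3 = 2. So 0 ≥ 2, which is false.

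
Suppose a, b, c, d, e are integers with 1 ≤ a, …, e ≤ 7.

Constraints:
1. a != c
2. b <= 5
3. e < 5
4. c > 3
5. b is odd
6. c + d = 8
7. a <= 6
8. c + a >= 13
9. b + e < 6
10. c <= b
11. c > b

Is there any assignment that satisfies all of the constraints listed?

From constraints 2 and 10: c ≤ b ≤ 5. From constraint 7: a ≤ 6. Hence c + a ≤ 11. But constraint 8 requires c + a ≥ 13, and 13 > 11. Contradiction.

Unsatisfiable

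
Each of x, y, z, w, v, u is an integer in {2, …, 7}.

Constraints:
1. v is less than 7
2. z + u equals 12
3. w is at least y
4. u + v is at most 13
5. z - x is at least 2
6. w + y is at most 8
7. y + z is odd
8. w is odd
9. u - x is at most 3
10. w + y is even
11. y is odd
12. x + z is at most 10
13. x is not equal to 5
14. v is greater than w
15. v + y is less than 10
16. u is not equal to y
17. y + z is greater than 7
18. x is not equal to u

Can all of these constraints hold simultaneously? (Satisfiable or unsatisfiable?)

Satisfiable

Take x = 3, y = 3, z = 6, w = 5, v = 6, u = 6. Then constraint 2: z + u = 12; constraint 4: u + v = 12, and every other listed constraint is also met.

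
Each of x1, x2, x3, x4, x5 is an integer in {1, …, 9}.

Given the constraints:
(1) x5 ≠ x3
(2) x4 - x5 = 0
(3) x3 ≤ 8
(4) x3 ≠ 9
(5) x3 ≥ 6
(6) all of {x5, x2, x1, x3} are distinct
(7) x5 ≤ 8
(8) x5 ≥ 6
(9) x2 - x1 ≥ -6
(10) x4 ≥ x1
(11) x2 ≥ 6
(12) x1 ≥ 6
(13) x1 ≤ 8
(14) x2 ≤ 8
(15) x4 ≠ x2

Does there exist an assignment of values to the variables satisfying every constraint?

Constraints 3, 5, 7, 8, 11, 12, 13, and 14 confine each of x5, x2, x1, x3 to the 3 values {6, …, 8}.
Constraint 6 requires all 4 of them to be distinct, but only 3 values are available — impossible by the pigeonhole principle.

Unsatisfiable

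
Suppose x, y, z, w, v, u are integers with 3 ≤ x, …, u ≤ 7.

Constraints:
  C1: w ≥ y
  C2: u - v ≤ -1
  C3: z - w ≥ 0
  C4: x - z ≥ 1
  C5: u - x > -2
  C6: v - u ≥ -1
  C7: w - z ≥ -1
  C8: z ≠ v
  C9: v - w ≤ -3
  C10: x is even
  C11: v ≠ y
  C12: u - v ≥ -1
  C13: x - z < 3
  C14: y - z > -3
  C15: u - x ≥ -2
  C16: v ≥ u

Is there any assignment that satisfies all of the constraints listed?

Unsatisfiable

Constraints 3, 4, 6, 9, and 15 give v − u ≥ -1, u − x ≥ -2, x − z ≥ 1, z − w ≥ 0, w − v ≥ 3.
Adding all 5 inequalities: the left sides telescope to 0, and the right sides sum to (-1) + (-2) + 1 + 0 + 3 = 1. So 0 ≥ 1, which is false.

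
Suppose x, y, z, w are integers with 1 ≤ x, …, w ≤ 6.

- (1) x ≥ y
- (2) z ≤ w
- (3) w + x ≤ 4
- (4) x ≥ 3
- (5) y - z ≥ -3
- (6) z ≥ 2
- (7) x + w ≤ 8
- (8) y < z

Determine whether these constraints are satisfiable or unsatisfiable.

Unsatisfiable

From constraints 2 and 6: w ≥ z ≥ 2. From constraint 4: x ≥ 3. Hence w + x ≥ 5. But constraint 3 requires w + x ≤ 4, and 4 < 5. Contradiction.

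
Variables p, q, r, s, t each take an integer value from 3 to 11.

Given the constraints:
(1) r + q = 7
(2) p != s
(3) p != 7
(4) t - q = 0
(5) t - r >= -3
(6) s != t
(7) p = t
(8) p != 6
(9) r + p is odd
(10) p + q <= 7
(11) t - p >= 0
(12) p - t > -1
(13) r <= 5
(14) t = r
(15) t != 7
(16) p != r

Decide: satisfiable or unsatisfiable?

From constraints 7 and 14, p = t = r, so p = r. But constraint 16 says p ≠ r. Contradiction.

Unsatisfiable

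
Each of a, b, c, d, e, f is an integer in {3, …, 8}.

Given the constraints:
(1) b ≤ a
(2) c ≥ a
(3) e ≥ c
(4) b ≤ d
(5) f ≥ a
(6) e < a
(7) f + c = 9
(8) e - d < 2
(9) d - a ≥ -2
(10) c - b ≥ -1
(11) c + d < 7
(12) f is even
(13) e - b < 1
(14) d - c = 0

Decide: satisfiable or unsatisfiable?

Constraints 2, 3, and 6 give c ≤ e, e < a, a ≤ c. Chaining: c ≤ e < a ≤ c, which forces c < c — impossible.

Unsatisfiable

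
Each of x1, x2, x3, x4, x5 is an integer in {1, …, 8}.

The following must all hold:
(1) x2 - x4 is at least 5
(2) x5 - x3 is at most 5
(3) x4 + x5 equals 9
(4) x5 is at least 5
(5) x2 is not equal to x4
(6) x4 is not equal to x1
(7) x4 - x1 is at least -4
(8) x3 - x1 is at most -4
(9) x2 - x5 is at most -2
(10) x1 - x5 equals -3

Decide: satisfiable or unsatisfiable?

Constraints 1, 2, 7, 8, and 9 give x3 − x5 ≥ -5, x5 − x2 ≥ 2, x2 − x4 ≥ 5, x4 − x1 ≥ -4, x1 − x3 ≥ 4.
Adding all 5 inequalities: the left sides telescope to 0, and the right sides sum to (-5) + 2 + 5 + (-4) + 4 = 2. So 0 ≥ 2, which is false.

Unsatisfiable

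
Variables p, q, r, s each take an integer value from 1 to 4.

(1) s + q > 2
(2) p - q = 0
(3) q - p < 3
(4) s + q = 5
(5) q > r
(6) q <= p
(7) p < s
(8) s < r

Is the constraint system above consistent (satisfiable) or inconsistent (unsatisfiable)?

Unsatisfiable

Constraints 5, 6, 7, and 8 give p < s, s < r, r < q, q ≤ p. Chaining: p < s < r < q ≤ p, which forces p < p — impossible.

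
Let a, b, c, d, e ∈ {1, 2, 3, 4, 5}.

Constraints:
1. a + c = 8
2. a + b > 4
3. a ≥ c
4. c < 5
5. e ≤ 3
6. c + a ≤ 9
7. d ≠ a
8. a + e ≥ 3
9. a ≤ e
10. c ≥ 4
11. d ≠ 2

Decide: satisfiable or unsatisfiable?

Unsatisfiable

From constraints 3 and 10: a ≥ c and c ≥ 4, so a ≥ 4. From constraints 5 and 9: a ≤ e and e ≤ 3, so a ≤ 3. But 3 < 4, so no value of a works.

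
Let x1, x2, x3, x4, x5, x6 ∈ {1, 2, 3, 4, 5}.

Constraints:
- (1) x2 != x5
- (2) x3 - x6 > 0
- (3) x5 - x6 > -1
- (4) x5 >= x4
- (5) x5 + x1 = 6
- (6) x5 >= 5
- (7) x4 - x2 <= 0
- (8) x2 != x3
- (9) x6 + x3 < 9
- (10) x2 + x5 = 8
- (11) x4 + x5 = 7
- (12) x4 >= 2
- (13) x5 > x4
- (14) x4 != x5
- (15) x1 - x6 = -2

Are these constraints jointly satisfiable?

Satisfiable

Take x1 = 1, x2 = 3, x3 = 5, x4 = 2, x5 = 5, x6 = 3. Then constraint 2: x3 - x6 = 2; constraint 3: x5 - x6 = 2, and every other listed constraint is also met.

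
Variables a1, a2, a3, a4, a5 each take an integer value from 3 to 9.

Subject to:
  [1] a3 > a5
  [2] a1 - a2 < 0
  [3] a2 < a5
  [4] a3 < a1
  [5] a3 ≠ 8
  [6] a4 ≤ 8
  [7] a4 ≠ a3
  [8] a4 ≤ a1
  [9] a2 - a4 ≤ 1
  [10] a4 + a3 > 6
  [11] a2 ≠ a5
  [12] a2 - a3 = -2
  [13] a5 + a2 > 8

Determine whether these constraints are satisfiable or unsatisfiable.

Unsatisfiable

Constraints 1, 2, 3, and 4 give a2 < a5, a5 < a3, a3 < a1, a1 < a2. Chaining: a2 < a5 < a3 < a1 < a2, which forces a2 < a2 — impossible.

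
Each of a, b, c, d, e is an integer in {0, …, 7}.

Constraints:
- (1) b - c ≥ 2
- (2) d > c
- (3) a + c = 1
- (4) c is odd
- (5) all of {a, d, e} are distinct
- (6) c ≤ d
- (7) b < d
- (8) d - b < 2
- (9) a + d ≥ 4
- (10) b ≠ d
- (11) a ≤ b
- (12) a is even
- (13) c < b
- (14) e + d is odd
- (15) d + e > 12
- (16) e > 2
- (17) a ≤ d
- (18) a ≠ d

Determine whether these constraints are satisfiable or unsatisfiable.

Satisfiable

Setting (a, b, c, d, e) = (0, 6, 1, 7, 6) satisfies everything: constraint 1: b - c = 5; constraint 3: a + c = 1; constraint 8: d - b = 1, and the others follow.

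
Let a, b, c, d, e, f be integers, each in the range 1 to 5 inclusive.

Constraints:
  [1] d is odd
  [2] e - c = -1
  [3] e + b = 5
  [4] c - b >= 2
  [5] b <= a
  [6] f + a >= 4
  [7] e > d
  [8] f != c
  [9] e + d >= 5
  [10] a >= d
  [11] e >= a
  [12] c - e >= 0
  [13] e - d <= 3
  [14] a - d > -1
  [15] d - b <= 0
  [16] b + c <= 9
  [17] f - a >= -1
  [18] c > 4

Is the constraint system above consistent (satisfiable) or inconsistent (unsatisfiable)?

Satisfiable

The assignment a = 2, b = 1, c = 5, d = 1, e = 4, f = 2 works:
  constraint 2 holds since e - c = -1.
  constraint 3 holds since e + b = 5.
  constraint 4 holds since c - b = 4.
The rest check out directly.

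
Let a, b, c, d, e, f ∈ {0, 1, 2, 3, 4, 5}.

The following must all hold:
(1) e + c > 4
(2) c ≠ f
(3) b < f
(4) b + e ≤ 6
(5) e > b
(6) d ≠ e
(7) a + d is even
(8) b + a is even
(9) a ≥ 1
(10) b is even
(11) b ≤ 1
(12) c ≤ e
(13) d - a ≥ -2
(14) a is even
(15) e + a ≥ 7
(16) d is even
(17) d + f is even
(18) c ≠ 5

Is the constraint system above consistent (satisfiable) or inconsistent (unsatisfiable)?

One satisfying assignment is a = 2, b = 0, c = 0, d = 0, e = 5, f = 2.
For the less obvious constraints — constraint 1: e + c = 5; constraint 4: b + e = 5; constraint 13: d - a = -2 — and the others hold by inspection.

Satisfiable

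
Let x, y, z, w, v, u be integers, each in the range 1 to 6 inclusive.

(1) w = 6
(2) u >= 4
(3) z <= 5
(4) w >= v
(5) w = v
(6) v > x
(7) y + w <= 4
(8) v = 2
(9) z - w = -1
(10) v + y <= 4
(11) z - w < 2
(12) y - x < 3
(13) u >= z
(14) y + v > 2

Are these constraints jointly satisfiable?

Constraint 1 fixes w = 6 and constraint 8 fixes v = 2, but constraint 5 requires w = v. Since 6 ≠ 2, contradiction.

Unsatisfiable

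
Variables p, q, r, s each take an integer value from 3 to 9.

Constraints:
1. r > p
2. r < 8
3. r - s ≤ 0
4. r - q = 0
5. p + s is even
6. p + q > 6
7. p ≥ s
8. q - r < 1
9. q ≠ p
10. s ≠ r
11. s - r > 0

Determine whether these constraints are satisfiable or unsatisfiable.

Constraints 1, 7, and 11 give p < r, r < s, s ≤ p. Chaining: p < r < s ≤ p, which forces p < p — impossible.

Unsatisfiable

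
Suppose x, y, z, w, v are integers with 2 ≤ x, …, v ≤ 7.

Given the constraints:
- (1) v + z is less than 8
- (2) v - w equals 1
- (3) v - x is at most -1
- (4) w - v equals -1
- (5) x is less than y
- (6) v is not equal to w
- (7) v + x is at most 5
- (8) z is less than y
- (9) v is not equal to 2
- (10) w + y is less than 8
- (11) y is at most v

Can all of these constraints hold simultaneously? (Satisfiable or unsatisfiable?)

Constraints 3, 5, and 11 give v < x, x < y, y ≤ v. Chaining: v < x < y ≤ v, which forces v < v — impossible.

Unsatisfiable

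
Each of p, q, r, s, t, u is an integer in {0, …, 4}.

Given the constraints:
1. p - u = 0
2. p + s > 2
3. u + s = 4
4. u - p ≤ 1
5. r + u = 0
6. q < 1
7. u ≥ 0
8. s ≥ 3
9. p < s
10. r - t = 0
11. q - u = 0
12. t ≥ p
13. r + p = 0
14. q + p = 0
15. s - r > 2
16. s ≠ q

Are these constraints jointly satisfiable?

Take p = 0, q = 0, r = 0, s = 4, t = 0, u = 0. Then constraint 1: p - u = 0; constraint 2: p + s = 4, and every other listed constraint is also met.

Satisfiable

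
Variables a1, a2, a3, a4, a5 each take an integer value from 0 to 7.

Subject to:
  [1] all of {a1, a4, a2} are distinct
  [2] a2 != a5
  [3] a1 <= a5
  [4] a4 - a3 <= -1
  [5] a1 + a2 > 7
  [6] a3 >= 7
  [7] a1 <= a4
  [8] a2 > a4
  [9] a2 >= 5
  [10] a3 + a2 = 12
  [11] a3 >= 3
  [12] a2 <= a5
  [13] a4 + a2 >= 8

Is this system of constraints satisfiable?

The assignment a1 = 3, a2 = 5, a3 = 7, a4 = 4, a5 = 6 works:
  constraint 4 holds since a4 - a3 = -3.
  constraint 5 holds since a1 + a2 = 8.
  constraint 10 holds since a3 + a2 = 12.
The rest check out directly.

Satisfiable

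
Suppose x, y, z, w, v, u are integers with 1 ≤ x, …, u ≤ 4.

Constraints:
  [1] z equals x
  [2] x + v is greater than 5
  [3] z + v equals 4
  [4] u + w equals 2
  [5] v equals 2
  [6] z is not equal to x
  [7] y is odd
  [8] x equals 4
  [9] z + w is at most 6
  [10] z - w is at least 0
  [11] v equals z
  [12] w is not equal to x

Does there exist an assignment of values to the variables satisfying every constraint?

Constraint 5 fixes v = 2 and constraint 8 fixes x = 4. Constraints 1 and 11 give v = z = x, so v = x. But 2 ≠ 4 — contradiction.

Unsatisfiable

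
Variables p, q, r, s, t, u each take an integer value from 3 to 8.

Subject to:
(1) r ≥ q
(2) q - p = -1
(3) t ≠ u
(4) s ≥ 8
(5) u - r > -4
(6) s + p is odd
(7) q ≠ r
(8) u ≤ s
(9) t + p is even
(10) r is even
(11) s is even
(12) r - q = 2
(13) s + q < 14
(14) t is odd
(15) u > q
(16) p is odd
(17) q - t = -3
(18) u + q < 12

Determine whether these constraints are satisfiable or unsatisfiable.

The assignment p = 5, q = 4, r = 6, s = 8, t = 7, u = 5 works:
  constraint 2 holds since q - p = -1.
  constraint 5 holds since u - r = -1.
The rest check out directly.

Satisfiable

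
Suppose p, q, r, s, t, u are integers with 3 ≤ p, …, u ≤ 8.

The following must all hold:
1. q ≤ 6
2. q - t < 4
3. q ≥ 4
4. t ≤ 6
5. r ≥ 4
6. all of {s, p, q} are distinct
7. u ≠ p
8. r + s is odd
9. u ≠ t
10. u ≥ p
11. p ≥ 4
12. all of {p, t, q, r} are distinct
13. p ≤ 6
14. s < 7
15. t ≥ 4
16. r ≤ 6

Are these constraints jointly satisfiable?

Unsatisfiable

Constraints 1, 3, 4, 5, 11, 13, 15, and 16 confine each of p, t, q, r to the 3 values {4, …, 6}.
Constraint 12 requires all 4 of them to be distinct, but only 3 values are available — impossible by the pigeonhole principle.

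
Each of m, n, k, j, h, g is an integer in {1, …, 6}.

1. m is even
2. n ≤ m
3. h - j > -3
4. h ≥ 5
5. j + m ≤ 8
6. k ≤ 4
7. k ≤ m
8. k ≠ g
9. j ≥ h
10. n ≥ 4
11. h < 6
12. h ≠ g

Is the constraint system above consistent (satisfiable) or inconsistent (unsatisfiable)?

From constraints 4 and 9: j ≥ h ≥ 5. From constraints 2 and 10: m ≥ n ≥ 4. Hence j + m ≥ 9. But constraint 5 requires j + m ≤ 8, and 8 < 9. Contradiction.

Unsatisfiable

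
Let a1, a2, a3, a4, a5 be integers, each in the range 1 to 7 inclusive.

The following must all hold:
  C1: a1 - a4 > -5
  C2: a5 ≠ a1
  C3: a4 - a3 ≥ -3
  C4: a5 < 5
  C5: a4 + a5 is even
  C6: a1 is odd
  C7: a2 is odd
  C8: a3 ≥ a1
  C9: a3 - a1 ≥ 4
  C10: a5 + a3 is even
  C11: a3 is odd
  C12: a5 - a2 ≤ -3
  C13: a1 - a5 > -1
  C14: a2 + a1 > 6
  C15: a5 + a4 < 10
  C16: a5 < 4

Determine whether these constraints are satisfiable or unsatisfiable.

Take a1 = 3, a2 = 5, a3 = 7, a4 = 7, a5 = 1. Then constraint 1: a1 - a4 = -4; constraint 3: a4 - a3 = 0, and every other listed constraint is also met.

Satisfiable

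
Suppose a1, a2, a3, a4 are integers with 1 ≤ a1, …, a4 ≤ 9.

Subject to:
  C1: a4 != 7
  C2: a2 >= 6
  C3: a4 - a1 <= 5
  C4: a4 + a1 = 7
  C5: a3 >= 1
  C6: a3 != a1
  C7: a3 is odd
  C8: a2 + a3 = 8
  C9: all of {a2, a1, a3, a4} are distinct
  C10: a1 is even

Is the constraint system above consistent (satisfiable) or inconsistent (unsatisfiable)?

Setting (a1, a2, a3, a4) = (2, 7, 1, 5) satisfies everything: constraint 3: a4 - a1 = 3; constraint 4: a4 + a1 = 7, and the others follow.

Satisfiable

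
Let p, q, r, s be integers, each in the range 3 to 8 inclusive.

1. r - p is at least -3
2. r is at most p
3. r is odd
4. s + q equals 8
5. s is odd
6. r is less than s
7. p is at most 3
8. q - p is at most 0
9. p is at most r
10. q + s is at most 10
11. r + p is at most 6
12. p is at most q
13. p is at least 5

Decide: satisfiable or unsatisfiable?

From constraint 13: p ≥ 5. From constraint 7: p ≤ 3. But 3 < 5, so no value of p works.

Unsatisfiable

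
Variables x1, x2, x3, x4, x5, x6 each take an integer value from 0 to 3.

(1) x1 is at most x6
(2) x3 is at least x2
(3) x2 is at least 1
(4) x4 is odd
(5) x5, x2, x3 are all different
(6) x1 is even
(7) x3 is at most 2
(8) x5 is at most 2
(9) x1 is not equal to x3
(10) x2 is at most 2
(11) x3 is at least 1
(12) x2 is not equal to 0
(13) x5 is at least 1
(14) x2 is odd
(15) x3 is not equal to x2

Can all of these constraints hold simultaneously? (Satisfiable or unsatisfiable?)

Constraints 3, 7, 8, 10, 11, and 13 confine each of x5, x2, x3 to the 2 values {1, 2}.
Constraint 5 requires all 3 of them to be distinct, but only 2 values are available — impossible by the pigeonhole principle.

Unsatisfiable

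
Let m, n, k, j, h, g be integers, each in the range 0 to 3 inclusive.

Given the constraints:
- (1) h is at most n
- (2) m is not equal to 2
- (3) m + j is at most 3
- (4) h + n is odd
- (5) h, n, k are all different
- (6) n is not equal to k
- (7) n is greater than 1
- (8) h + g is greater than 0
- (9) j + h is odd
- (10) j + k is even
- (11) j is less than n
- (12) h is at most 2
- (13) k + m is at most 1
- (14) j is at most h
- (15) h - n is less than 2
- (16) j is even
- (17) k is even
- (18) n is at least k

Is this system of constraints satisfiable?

Satisfiable

Take m = 0, n = 2, k = 0, j = 0, h = 1, g = 1. Then constraint 3: m + j = 0; constraint 8: h + g = 2, and every other listed constraint is also met.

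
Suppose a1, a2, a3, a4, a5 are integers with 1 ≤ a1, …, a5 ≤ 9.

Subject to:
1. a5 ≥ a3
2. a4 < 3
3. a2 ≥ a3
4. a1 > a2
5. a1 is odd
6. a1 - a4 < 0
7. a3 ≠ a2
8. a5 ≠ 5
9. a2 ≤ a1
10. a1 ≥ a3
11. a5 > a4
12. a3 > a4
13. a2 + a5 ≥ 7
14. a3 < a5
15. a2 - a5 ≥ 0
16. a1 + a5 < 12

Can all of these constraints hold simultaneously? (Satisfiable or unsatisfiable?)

Unsatisfiable

Constraints 4, 6, 12, 14, and 15 give a2 < a1, a1 < a4, a4 < a3, a3 < a5, a5 ≤ a2. Chaining: a2 < a1 < a4 < a3 < a5 ≤ a2, which forces a2 < a2 — impossible.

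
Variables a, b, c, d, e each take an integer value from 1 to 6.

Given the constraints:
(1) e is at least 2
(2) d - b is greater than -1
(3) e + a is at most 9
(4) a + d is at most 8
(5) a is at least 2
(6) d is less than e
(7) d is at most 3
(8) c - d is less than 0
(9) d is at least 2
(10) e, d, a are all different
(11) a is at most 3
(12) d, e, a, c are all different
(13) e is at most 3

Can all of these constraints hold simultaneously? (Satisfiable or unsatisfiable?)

Constraints 1, 5, 7, 9, 11, and 13 confine each of e, d, a to the 2 values {2, 3}.
Constraint 10 requires all 3 of them to be distinct, but only 2 values are available — impossible by the pigeonhole principle.

Unsatisfiable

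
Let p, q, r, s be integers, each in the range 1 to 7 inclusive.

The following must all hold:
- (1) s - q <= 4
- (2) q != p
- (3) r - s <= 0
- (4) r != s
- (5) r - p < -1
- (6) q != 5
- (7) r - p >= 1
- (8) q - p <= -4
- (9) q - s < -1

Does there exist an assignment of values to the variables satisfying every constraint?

Constraints 1, 3, 7, and 8 give s − r ≥ 0, r − p ≥ 1, p − q ≥ 4, q − s ≥ -4.
Adding all 4 inequalities: the left sides telescope to 0, and the right sides sum to 0 + 1 + 4 + (-4) = 1. So 0 ≥ 1, which is false.

Unsatisfiable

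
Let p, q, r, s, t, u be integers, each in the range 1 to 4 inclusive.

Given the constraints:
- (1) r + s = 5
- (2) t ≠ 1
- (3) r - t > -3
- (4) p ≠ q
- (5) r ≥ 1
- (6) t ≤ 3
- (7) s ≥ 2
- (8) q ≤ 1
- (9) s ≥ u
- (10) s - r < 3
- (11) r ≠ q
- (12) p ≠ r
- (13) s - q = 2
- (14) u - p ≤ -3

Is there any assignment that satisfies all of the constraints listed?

Satisfiable

One satisfying assignment is p = 4, q = 1, r = 2, s = 3, t = 3, u = 1.
For the less obvious constraints — constraint 1: r + s = 5; constraint 3: r - t = -1; constraint 10: s - r = 1 — and the others hold by inspection.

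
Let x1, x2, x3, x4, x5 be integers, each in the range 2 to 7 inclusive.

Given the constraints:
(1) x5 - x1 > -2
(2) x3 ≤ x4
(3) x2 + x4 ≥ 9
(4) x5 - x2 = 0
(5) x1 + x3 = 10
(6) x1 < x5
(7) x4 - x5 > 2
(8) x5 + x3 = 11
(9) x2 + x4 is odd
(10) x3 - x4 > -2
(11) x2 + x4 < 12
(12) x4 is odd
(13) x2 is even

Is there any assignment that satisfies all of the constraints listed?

The assignment x1 = 3, x2 = 4, x3 = 7, x4 = 7, x5 = 4 works:
  constraint 1 holds since x5 - x1 = 1.
  constraint 3 holds since x2 + x4 = 11.
  constraint 4 holds since x5 - x2 = 0.
The rest check out directly.

Satisfiable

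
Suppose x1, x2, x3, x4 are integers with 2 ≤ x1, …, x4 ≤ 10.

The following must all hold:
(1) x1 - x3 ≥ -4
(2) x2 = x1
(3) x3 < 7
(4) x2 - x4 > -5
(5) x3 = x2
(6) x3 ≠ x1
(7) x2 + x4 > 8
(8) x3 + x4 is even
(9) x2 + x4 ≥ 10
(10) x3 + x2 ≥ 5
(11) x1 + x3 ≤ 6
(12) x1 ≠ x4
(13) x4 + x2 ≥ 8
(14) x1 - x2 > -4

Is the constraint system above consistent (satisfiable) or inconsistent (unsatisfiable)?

Unsatisfiable

From constraints 2 and 5, x3 = x2 = x1, so x3 = x1. But constraint 6 says x3 ≠ x1. Contradiction.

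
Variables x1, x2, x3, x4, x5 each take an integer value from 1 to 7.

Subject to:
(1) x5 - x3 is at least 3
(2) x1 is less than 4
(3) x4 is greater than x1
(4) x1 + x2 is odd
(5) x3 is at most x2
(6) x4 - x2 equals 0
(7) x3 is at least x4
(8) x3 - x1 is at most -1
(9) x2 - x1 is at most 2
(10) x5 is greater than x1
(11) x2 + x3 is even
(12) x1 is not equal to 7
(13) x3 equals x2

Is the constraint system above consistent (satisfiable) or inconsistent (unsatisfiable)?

Unsatisfiable

Constraints 3, 7, and 8 give x3 < x1, x1 < x4, x4 ≤ x3. Chaining: x3 < x1 < x4 ≤ x3, which forces x3 < x3 — impossible.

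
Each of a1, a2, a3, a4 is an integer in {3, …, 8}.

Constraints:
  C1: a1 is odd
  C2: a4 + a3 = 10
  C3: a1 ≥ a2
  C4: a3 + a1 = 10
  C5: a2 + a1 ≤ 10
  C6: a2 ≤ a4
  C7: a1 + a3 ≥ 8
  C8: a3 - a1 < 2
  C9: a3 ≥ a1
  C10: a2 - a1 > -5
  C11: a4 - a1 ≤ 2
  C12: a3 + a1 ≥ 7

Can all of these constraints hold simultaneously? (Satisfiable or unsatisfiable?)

Satisfiable

Setting (a1, a2, a3, a4) = (5, 3, 5, 5) satisfies everything: constraint 2: a4 + a3 = 10; constraint 4: a3 + a1 = 10, and the others follow.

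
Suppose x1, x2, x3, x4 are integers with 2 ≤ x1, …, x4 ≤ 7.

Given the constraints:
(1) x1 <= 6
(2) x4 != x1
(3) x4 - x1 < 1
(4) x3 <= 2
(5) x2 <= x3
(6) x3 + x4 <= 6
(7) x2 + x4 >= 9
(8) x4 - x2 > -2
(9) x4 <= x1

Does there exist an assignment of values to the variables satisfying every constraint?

From constraints 4 and 5: x2 ≤ x3 ≤ 2. From constraints 1 and 9: x4 ≤ x1 ≤ 6. Hence x2 + x4 ≤ 8. But constraint 7 requires x2 + x4 ≥ 9, and 9 > 8. Contradiction.

Unsatisfiable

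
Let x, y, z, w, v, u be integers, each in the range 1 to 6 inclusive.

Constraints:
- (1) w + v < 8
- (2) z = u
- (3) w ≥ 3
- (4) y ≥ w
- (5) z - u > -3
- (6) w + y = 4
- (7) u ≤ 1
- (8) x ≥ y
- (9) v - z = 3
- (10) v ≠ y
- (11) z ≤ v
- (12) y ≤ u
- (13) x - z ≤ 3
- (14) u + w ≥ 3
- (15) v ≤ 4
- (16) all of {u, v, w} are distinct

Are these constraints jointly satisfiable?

From constraints 3 and 4: y ≥ w and w ≥ 3, so y ≥ 3. From constraints 7 and 12: y ≤ u and u ≤ 1, so y ≤ 1. But 1 < 3, so no value of y works.

Unsatisfiable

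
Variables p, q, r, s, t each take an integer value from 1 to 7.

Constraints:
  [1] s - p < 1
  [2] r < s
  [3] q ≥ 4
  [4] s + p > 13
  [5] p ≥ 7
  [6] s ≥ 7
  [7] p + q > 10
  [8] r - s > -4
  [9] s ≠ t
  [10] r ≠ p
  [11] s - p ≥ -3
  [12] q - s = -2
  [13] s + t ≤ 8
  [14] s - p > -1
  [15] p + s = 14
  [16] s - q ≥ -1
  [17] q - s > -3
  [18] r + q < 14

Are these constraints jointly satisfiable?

Setting (p, q, r, s, t) = (7, 5, 6, 7, 1) satisfies everything: constraint 1: s - p = 0; constraint 4: s + p = 14, and the others follow.

Satisfiable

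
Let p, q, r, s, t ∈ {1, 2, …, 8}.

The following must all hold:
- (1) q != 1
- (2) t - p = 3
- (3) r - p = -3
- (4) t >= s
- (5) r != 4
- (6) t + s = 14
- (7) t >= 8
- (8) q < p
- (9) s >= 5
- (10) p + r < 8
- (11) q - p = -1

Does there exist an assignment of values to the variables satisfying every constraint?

Take p = 5, q = 4, r = 2, s = 6, t = 8. Then constraint 2: t - p = 3; constraint 3: r - p = -3; constraint 6: t + s = 14, and every other listed constraint is also met.

Satisfiable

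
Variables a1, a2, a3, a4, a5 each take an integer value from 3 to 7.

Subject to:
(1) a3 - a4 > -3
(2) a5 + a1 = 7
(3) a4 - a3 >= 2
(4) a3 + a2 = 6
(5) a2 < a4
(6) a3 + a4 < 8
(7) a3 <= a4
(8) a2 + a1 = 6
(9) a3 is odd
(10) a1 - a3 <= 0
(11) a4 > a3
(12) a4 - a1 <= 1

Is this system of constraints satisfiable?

Constraints 3, 10, and 12 give a3 − a1 ≥ 0, a1 − a4 ≥ -1, a4 − a3 ≥ 2.
Adding all 3 inequalities: the left sides telescope to 0, and the right sides sum to 0 + (-1) + 2 = 1. So 0 ≥ 1, which is false.

Unsatisfiable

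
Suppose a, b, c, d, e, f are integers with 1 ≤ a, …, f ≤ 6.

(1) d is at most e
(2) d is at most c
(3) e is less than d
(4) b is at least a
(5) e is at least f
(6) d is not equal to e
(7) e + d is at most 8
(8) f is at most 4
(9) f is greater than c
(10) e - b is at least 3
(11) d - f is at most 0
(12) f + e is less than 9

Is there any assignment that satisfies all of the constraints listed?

Unsatisfiable

Constraints 2, 3, 5, and 9 give e < d, d ≤ c, c < f, f ≤ e. Chaining: e < d ≤ c < f ≤ e, which forces e < e — impossible.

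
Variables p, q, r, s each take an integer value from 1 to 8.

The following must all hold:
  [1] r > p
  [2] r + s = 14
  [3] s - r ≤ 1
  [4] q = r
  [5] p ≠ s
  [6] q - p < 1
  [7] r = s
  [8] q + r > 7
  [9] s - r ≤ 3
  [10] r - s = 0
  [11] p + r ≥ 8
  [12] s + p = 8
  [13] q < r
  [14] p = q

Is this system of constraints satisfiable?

From constraints 4, 7, and 14, p = q = r = s, so p = s. But constraint 5 says p ≠ s. Contradiction.

Unsatisfiable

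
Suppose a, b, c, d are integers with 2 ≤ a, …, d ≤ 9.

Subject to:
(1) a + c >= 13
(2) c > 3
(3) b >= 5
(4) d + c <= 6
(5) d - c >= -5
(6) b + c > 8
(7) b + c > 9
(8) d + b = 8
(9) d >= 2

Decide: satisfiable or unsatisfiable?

Satisfiable

Take a = 9, b = 6, c = 4, d = 2. Then constraint 1: a + c = 13; constraint 4: d + c = 6; constraint 5: d - c = -2, and every other listed constraint is also met.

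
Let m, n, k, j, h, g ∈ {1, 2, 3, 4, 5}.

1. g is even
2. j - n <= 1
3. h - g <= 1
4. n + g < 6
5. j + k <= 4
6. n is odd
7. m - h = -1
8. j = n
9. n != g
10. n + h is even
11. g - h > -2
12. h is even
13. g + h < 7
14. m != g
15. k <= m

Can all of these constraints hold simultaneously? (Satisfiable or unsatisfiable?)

Unsatisfiable

Constraint 6 makes n odd and constraint 12 makes h even, so n + h must be odd. Constraint 10 says n + h is even — contradiction.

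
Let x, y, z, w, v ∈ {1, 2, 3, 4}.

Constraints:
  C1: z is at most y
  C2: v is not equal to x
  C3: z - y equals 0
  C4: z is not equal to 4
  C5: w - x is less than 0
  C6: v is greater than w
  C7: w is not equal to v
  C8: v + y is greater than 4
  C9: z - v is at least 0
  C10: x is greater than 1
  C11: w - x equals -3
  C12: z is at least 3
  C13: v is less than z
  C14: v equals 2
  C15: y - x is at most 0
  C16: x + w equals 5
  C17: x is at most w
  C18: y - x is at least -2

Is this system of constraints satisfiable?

Unsatisfiable

Constraints 1, 6, 13, 15, and 17 give w < v, v < z, z ≤ y, y ≤ x, x ≤ w. Chaining: w < v < z ≤ y ≤ x ≤ w, which forces w < w — impossible.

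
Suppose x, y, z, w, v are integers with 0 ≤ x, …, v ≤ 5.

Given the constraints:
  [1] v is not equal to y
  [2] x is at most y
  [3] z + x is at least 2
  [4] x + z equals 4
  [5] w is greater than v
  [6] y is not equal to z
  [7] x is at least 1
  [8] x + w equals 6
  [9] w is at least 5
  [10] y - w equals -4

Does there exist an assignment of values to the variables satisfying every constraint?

Satisfiable

Setting (x, y, z, w, v) = (1, 1, 3, 5, 3) satisfies everything: constraint 3: z + x = 4; constraint 4: x + z = 4; constraint 8: x + w = 6, and the others follow.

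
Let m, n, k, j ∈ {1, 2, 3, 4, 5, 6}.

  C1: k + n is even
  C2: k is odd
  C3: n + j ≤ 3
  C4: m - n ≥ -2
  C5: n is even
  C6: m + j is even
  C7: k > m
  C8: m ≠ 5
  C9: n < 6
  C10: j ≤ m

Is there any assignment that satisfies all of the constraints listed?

Unsatisfiable

Constraint 2 makes k odd and constraint 5 makes n even, so k + n must be odd. Constraint 1 says k + n is even — contradiction.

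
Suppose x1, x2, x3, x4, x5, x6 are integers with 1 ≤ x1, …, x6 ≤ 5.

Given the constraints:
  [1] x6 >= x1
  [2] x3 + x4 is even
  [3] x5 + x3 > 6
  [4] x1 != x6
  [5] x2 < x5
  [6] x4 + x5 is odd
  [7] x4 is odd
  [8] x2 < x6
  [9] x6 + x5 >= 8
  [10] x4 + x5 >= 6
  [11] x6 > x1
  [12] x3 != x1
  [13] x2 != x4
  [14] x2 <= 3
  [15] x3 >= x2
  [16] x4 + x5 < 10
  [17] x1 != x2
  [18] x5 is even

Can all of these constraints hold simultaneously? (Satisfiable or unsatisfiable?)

Satisfiable

Setting (x1, x2, x3, x4, x5, x6) = (3, 1, 5, 5, 4, 5) satisfies everything: constraint 3: x5 + x3 = 9; constraint 9: x6 + x5 = 9, and the others follow.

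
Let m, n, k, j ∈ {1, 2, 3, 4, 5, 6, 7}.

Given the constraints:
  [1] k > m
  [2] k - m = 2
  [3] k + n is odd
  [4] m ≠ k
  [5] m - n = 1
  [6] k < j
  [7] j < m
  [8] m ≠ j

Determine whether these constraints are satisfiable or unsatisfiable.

Unsatisfiable

Constraints 1, 6, and 7 give k < j, j < m, m < k. Chaining: k < j < m < k, which forces k < k — impossible.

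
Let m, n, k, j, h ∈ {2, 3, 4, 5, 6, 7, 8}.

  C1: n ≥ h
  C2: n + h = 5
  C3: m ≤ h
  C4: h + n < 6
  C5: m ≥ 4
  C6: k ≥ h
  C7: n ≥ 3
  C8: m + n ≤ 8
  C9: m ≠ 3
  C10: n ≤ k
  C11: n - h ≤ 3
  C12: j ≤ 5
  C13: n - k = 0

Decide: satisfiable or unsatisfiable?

Unsatisfiable

From constraint 7: n ≥ 3. From constraints 3 and 5: h ≥ m ≥ 4. Hence n + h ≥ 7. But constraint 2 requires n + h = 5, and 5 < 7. Contradiction.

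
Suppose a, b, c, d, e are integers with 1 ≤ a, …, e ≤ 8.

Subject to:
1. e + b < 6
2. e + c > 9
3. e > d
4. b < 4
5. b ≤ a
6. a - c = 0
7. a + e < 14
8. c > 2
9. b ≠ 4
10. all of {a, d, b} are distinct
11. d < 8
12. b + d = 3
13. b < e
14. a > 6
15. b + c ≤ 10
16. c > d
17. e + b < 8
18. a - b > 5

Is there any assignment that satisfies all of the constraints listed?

Setting (a, b, c, d, e) = (8, 2, 8, 1, 3) satisfies everything: constraint 1: e + b = 5; constraint 2: e + c = 11; constraint 6: a - c = 0, and the others follow.

Satisfiable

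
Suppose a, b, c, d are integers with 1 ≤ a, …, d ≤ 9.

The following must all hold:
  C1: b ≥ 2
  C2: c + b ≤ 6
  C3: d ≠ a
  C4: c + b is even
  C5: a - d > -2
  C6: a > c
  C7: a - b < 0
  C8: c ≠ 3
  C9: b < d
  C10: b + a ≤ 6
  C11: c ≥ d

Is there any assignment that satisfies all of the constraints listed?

Constraints 6, 7, 9, and 11 give d ≤ c, c < a, a < b, b < d. Chaining: d ≤ c < a < b < d, which forces d < d — impossible.

Unsatisfiable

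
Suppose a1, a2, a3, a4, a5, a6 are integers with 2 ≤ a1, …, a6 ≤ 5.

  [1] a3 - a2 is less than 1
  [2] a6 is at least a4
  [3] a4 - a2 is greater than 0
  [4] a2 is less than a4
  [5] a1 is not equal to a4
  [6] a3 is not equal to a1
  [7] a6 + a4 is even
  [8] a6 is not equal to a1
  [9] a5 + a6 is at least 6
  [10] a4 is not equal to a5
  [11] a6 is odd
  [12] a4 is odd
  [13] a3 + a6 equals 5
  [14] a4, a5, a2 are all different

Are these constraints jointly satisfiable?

Satisfiable

One satisfying assignment is a1 = 5, a2 = 2, a3 = 2, a4 = 3, a5 = 5, a6 = 3.
For the less obvious constraints — constraint 1: a3 - a2 = 0; constraint 3: a4 - a2 = 1; constraint 9: a5 + a6 = 8 — and the others hold by inspection.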